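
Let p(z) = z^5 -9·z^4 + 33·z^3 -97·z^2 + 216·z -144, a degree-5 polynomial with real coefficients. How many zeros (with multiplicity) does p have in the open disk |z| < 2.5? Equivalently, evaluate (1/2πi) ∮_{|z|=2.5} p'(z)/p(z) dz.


The zeros of p are: (0 + 3i), (0 - 3i), 4, 1, 4.
Their magnitudes are: 3, 3, 4, 1, 4.
Zeros with |z| < R = 2.5: 1.
Count = 1.
By the argument principle, (1/2πi) ∮_{|z|=R} p'(z)/p(z) dz equals exactly this count.

Number of zeros inside |z| < 2.5: 1.


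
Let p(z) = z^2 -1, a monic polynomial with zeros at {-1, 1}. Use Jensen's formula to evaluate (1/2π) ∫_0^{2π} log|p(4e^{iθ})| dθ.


Zeros: -1, 1; r = 4.
Inside |z| < r: -1, 1. Outside (|z| ≥ r): ∅.
p(0) = -1, so log|p(0)| = log(1) = 0.0000.
Apply Jensen: I(r) = log|p(0)| + Σ_k log(r/|z_k|), summed over zeros inside |z| < r.
  log(r/|z_k|) for z_k = -1: log(4/1) = 1.3863
  log(r/|z_k|) for z_k = 1: log(4/1) = 1.3863
Sum over inside zeros: 2.7726.
I(r) = log|p(0)| + (inside sum) = 0.0000 + 2.7726 = 2.7726.
Closed form (all zeros inside, monic): I(r) = n·log(r) = 2·log(4) = 2.7726. ✓

I(r) ≈ 2.7726.


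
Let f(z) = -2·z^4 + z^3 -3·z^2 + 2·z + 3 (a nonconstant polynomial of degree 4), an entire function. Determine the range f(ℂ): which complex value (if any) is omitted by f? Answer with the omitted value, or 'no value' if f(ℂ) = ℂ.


Little Picard bounds the complement of f(ℂ) to at most one point.
For every w ∈ ℂ, the equation p(z) − w = 0 is a nonconstant polynomial in z and hence has at least one root by the fundamental theorem of algebra. So p is surjective onto ℂ, omitting no value.

Omitted value: no value.


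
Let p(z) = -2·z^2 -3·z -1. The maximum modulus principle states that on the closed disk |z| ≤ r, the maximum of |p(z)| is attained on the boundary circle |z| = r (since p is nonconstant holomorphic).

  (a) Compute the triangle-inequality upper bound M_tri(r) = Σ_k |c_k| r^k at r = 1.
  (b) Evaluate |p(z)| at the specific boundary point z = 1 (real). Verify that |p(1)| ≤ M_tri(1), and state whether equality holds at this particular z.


Coefficients: c_0 = -1, c_1 = -3, c_2 = -2. Radius r = 1.
Part (a). Triangle bound: M_tri(r) = Σ_k |c_k| r^k
  = |-1|·1^0 + |-3|·1^1 + |-2|·1^2
  = 1 + 3 + 2 = 6.
This bounds M(r) := max_{|z|=r} |p(z)| from above; equality holds iff all terms c_k z^k can be made to align in phase at a single z on |z|=r.
Part (b). At z = 1 (real, on the circle |z| = r):
  p(1) = (-1)·1^0 + (-3)·1^1 + (-2)·1^2 = -6.
  |p(1)| = 6.
Since all nonzero coefficients share the same sign, |p(1)| = 6 = M_tri(1); the triangle bound is attained at z = 1, so in fact M(r) = 6.

M_tri(1) = 6; |p(1)| = 6; equality at z=1: yes.


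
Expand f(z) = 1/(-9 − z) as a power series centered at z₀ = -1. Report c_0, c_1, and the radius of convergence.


Let w = z − z₀, so z = z₀ + w.
Then -9 − z = -9 − (z₀ + w) = (-9 − z₀) − w = -8 − w.
f(z) = 1/(-8 − w) = (1/(-8)) · 1/(1 − w/(-8)) = Σ_{n≥0} w^n / (-8)^(n+1).
So c_n = 1/(-8)^(n+1):
  c_0 = 1/(-8)^1 = -1/8.
  c_1 = 1/(-8)^2 = 1/64.
The series is valid for |w/d| < 1, i.e. |z − z₀| < |d|.
Radius of convergence: R = |-9 − z₀| = |-8| = 8 (distance from z₀ to the singularity z = -9).

c_0 = -1/8, c_1 = 1/64; R = 8.


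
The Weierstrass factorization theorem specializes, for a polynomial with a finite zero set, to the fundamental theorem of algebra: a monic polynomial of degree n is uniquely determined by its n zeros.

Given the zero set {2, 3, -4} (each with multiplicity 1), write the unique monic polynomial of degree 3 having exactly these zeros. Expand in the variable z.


The polynomial is p(z) = ∏_{α ∈ S} (z − α), where S = {2, 3, -4}.
Expanding the product yields: p(z) = z^3 -z^2 -14·z + 24.
The resulting polynomial has degree 3 and real coefficients as required.

p(z) = z^3 -z^2 -14·z + 24.


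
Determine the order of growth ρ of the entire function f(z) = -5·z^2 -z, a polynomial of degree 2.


|f(z)| ≤ Σ|c_k|·r^k = O(r^2) as r → ∞. Polynomial growth is O(e^{r^ε}) for every ε > 0 (since r^2/e^{r^ε} → 0), so ρ ≤ ε for all ε > 0, i.e. ρ = 0. Every nonconstant polynomial has order 0.
Therefore ρ = 0.

Order ρ = 0.


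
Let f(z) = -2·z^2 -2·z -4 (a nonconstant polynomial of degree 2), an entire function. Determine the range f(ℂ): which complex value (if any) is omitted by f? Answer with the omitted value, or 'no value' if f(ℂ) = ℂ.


Little Picard bounds the complement of f(ℂ) to at most one point.
For every w ∈ ℂ, the equation p(z) − w = 0 is a nonconstant polynomial in z and hence has at least one root by the fundamental theorem of algebra. So p is surjective onto ℂ, omitting no value.

Omitted value: no value.


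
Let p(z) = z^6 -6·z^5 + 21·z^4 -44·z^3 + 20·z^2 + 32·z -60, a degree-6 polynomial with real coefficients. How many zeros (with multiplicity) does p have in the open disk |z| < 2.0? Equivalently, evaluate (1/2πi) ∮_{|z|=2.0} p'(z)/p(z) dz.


The zeros of p are: (1 + 3i), (1 - 3i), 3, (1 + 1i), (1 - 1i), -1.
Their magnitudes are: 3.162, 3.162, 3, 1.414, 1.414, 1.
Zeros with |z| < R = 2.0: (1 + 1i), (1 - 1i), -1.
Count = 3.
By the argument principle, (1/2πi) ∮_{|z|=R} p'(z)/p(z) dz equals exactly this count.

Number of zeros inside |z| < 2.0: 3.


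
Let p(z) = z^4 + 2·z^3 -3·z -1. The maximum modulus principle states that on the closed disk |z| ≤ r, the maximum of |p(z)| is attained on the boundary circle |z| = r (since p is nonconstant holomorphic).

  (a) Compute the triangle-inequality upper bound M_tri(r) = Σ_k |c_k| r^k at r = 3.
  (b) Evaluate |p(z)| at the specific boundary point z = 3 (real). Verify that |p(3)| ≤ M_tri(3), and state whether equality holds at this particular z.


Coefficients: c_0 = -1, c_1 = -3, c_2 = 0, c_3 = 2, c_4 = 1. Radius r = 3.
Part (a). Triangle bound: M_tri(r) = Σ_k |c_k| r^k
  = |-1|·3^0 + |-3|·3^1 + |0|·3^2 + |2|·3^3 + |1|·3^4
  = 1 + 9 + 0 + 54 + 81 = 145.
This bounds M(r) := max_{|z|=r} |p(z)| from above; equality holds iff all terms c_k z^k can be made to align in phase at a single z on |z|=r.
Part (b). At z = 3 (real, on the circle |z| = r):
  p(3) = (-1)·3^0 + (-3)·3^1 + (0)·3^2 + (2)·3^3 + (1)·3^4 = 125.
  |p(3)| = 125.
Check: |p(3)| = 125 ≤ 145 = M_tri(3). ✓ Equality does not hold at z = 3 (the coefficients have mixed signs, so the terms do not all align in phase there).

M_tri(3) = 145; |p(3)| = 125; equality at z=3: no.


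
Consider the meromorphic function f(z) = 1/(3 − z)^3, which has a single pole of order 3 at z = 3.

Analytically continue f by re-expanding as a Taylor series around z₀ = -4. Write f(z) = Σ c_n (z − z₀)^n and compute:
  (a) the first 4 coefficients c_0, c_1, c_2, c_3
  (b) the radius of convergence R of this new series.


Let w = z − z₀, so z = z₀ + w.
Then 3 − z = 3 − (z₀ + w) = (3 − z₀) − w = 7 − w.
f(z) = 1/(7 − w)^3 = (1/(7)^3) · (1 − w/(7))^{−3}.
By the binomial series (1−u)^{−3} = Σ_{n≥0} C(n+2, 2) u^n for |u|<1, with u = w/(7):
  c_n = C(n+2, 2) / (7)^(n+3).
  c_0 = 1/(7)^3 = 1/343.
  c_1 = 3/(7)^4 = 3/2401.
  c_2 = 6/(7)^5 = 6/16807.
  c_3 = 10/(7)^6 = 10/117649.
The series is valid for |w/d| < 1, i.e. |z − z₀| < |d|.
Radius of convergence: R = |3 − z₀| = |7| = 7 (distance from z₀ to the singularity z = 3).

c_0 = 1/343, c_1 = 3/2401, c_2 = 6/16807, c_3 = 10/117649; R = 7.


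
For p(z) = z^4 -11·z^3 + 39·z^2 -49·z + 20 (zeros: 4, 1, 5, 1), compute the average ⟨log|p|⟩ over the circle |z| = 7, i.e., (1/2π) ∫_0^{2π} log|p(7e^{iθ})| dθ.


Zeros: 1, 1, 4, 5; r = 7.
Inside |z| < r: 1, 1, 4, 5. Outside (|z| ≥ r): ∅.
p(0) = 20, so log|p(0)| = log(20) = 2.9957.
Apply Jensen: I(r) = log|p(0)| + Σ_k log(r/|z_k|), summed over zeros inside |z| < r.
  log(r/|z_k|) for z_k = 4: log(7/4) = 0.5596
  log(r/|z_k|) for z_k = 1: log(7/1) = 1.9459
  log(r/|z_k|) for z_k = 5: log(7/5) = 0.3365
  log(r/|z_k|) for z_k = 1: log(7/1) = 1.9459
Sum over inside zeros: 4.7879.
I(r) = log|p(0)| + (inside sum) = 2.9957 + 4.7879 = 7.7836.
Closed form (all zeros inside, monic): I(r) = n·log(r) = 4·log(7) = 7.7836. ✓

I(r) ≈ 7.7836.


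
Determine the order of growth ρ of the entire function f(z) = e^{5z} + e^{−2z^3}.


Each summand is entire of order 1 and 3 respectively (as in the single-exponential case). The order of a sum is at most the max of the orders, so ρ ≤ 3. For the lower bound: on |z|=r choose arg z so that -2z^3 is real positive; then |e^{-2z^3}| = e^{2r^3} while |e^{5z}| ≤ e^{5r^1} = o(e^{2r^3}). So |f| ≥ e^{2r^3}(1 − o(1)) and ρ ≥ 3. Hence ρ = max(1, 3) = 3.
Therefore ρ = 3.

Order ρ = 3.


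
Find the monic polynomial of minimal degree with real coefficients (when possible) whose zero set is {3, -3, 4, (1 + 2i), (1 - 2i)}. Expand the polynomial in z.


The polynomial is p(z) = ∏_{α ∈ S} (z − α), where S = {3, -3, 4, (1 + 2i), (1 - 2i)}.
Expanding the product yields: p(z) = z^5 -6·z^4 + 4·z^3 + 34·z^2 -117·z + 180.
Note conjugate pairs combine to real quadratics: (z − (1+2i))(z − (1−2i)) = z² − 2z + 5.
The resulting polynomial has degree 5 and real coefficients as required.

p(z) = z^5 -6·z^4 + 4·z^3 + 34·z^2 -117·z + 180.


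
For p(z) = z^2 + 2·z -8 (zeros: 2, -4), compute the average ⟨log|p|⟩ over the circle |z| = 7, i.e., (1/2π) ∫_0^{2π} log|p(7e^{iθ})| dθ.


Zeros: -4, 2; r = 7.
Inside |z| < r: -4, 2. Outside (|z| ≥ r): ∅.
p(0) = -8, so log|p(0)| = log(8) = 2.0794.
Apply Jensen: I(r) = log|p(0)| + Σ_k log(r/|z_k|), summed over zeros inside |z| < r.
  log(r/|z_k|) for z_k = 2: log(7/2) = 1.2528
  log(r/|z_k|) for z_k = -4: log(7/4) = 0.5596
Sum over inside zeros: 1.8124.
I(r) = log|p(0)| + (inside sum) = 2.0794 + 1.8124 = 3.8918.
Closed form (all zeros inside, monic): I(r) = n·log(r) = 2·log(7) = 3.8918. ✓

I(r) ≈ 3.8918.


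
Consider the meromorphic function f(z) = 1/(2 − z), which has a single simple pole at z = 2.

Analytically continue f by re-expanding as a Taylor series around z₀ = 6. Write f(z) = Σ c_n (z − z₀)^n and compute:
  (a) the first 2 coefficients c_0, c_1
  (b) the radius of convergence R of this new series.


Let w = z − z₀, so z = z₀ + w.
Then 2 − z = 2 − (z₀ + w) = (2 − z₀) − w = -4 − w.
f(z) = 1/(-4 − w) = (1/(-4)) · 1/(1 − w/(-4)) = Σ_{n≥0} w^n / (-4)^(n+1).
So c_n = 1/(-4)^(n+1):
  c_0 = 1/(-4)^1 = -1/4.
  c_1 = 1/(-4)^2 = 1/16.
The series is valid for |w/d| < 1, i.e. |z − z₀| < |d|.
Radius of convergence: R = |2 − z₀| = |-4| = 4 (distance from z₀ to the singularity z = 2).

c_0 = -1/4, c_1 = 1/16; R = 4.


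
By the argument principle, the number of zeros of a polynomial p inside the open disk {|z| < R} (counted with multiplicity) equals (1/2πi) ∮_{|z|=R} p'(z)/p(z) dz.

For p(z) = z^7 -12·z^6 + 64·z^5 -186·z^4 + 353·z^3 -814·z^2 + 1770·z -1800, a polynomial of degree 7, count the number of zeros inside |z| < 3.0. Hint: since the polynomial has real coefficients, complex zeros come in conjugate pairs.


The zeros of p are: (-1 + 2i), (-1 - 2i), (2 + 1i), (2 - 1i), 4, (3 + 3i), (3 - 3i).
Their magnitudes are: 2.236, 2.236, 2.236, 2.236, 4, 4.243, 4.243.
Zeros with |z| < R = 3.0: (-1 + 2i), (-1 - 2i), (2 + 1i), (2 - 1i).
Count = 4.
By the argument principle, (1/2πi) ∮_{|z|=R} p'(z)/p(z) dz equals exactly this count.

Number of zeros inside |z| < 3.0: 4.


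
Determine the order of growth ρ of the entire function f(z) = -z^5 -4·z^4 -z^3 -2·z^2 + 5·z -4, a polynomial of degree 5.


|f(z)| ≤ Σ|c_k|·r^k = O(r^5) as r → ∞. Polynomial growth is O(e^{r^ε}) for every ε > 0 (since r^5/e^{r^ε} → 0), so ρ ≤ ε for all ε > 0, i.e. ρ = 0. Every nonconstant polynomial has order 0.
Therefore ρ = 0.

Order ρ = 0.


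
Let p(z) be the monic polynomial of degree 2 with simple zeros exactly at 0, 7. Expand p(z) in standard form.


The polynomial is p(z) = ∏_{α ∈ S} (z − α), where S = {0, 7}.
Expanding the product yields: p(z) = z^2 -7·z.
The resulting polynomial has degree 2 and real coefficients as required.

p(z) = z^2 -7·z.


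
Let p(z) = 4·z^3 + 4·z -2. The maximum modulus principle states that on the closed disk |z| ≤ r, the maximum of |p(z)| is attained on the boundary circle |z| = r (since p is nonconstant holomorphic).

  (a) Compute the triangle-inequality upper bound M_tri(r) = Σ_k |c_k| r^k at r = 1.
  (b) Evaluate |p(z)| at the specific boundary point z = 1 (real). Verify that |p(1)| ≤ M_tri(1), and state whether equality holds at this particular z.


Coefficients: c_0 = -2, c_1 = 4, c_2 = 0, c_3 = 4. Radius r = 1.
Part (a). Triangle bound: M_tri(r) = Σ_k |c_k| r^k
  = |-2|·1^0 + |4|·1^1 + |0|·1^2 + |4|·1^3
  = 2 + 4 + 0 + 4 = 10.
This bounds M(r) := max_{|z|=r} |p(z)| from above; equality holds iff all terms c_k z^k can be made to align in phase at a single z on |z|=r.
Part (b). At z = 1 (real, on the circle |z| = r):
  p(1) = (-2)·1^0 + (4)·1^1 + (0)·1^2 + (4)·1^3 = 6.
  |p(1)| = 6.
Check: |p(1)| = 6 ≤ 10 = M_tri(1). ✓ Equality does not hold at z = 1 (the coefficients have mixed signs, so the terms do not all align in phase there).

M_tri(1) = 10; |p(1)| = 6; equality at z=1: no.


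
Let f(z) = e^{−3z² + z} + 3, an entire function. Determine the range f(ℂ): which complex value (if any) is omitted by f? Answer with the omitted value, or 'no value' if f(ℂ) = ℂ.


Little Picard bounds the complement of f(ℂ) to at most one point.
The exponent g(z) = −3z² + z is a nonconstant polynomial, hence surjective onto ℂ. So e^{g(z)} takes every value in {e^w : w ∈ ℂ} = ℂ ∖ {0}. Adding 3 shifts the range to ℂ ∖ {3}. f omits exactly 3.

Omitted value: 3.


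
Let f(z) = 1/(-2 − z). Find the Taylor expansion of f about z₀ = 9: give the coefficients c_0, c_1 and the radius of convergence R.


Let w = z − z₀, so z = z₀ + w.
Then -2 − z = -2 − (z₀ + w) = (-2 − z₀) − w = -11 − w.
f(z) = 1/(-11 − w) = (1/(-11)) · 1/(1 − w/(-11)) = Σ_{n≥0} w^n / (-11)^(n+1).
So c_n = 1/(-11)^(n+1):
  c_0 = 1/(-11)^1 = -1/11.
  c_1 = 1/(-11)^2 = 1/121.
The series is valid for |w/d| < 1, i.e. |z − z₀| < |d|.
Radius of convergence: R = |-2 − z₀| = |-11| = 11 (distance from z₀ to the singularity z = -2).

c_0 = -1/11, c_1 = 1/121; R = 11.


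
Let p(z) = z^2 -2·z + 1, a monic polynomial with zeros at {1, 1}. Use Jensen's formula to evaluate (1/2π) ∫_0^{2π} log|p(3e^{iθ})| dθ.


Zeros: 1, 1; r = 3.
Inside |z| < r: 1, 1. Outside (|z| ≥ r): ∅.
p(0) = 1, so log|p(0)| = log(1) = 0.0000.
Apply Jensen: I(r) = log|p(0)| + Σ_k log(r/|z_k|), summed over zeros inside |z| < r.
  log(r/|z_k|) for z_k = 1: log(3/1) = 1.0986
  log(r/|z_k|) for z_k = 1: log(3/1) = 1.0986
Sum over inside zeros: 2.1972.
I(r) = log|p(0)| + (inside sum) = 0.0000 + 2.1972 = 2.1972.
Closed form (all zeros inside, monic): I(r) = n·log(r) = 2·log(3) = 2.1972. ✓

I(r) ≈ 2.1972.


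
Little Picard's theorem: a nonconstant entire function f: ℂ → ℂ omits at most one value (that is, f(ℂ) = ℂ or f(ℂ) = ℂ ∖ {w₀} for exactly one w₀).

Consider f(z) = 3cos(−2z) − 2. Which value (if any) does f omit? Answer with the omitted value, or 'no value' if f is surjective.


Little Picard bounds the complement of f(ℂ) to at most one point.
cos is entire and surjective onto ℂ: for every w ∈ ℂ, cos(ζ) = w has a solution ζ ∈ ℂ (e.g., via the complex inverse arccos). With ζ = −2z this gives z = ζ/(-2). Then 3·cos(−2z) takes every value in 3·ℂ = ℂ, and adding -2 is a bijection of ℂ. So f is surjective and omits no value. (Note: only on the real line is cos bounded by [−1, 1].)

Omitted value: no value.


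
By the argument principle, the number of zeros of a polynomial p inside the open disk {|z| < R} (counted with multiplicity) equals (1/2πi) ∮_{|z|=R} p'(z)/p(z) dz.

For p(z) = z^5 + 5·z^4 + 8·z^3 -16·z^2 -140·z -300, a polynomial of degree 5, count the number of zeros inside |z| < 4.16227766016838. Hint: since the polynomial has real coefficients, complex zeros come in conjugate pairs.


The zeros of p are: (-1 + 3i), (-1 - 3i), 3, (-3 + 1i), (-3 - 1i).
Their magnitudes are: 3.162, 3.162, 3, 3.162, 3.162.
Zeros with |z| < R = 4.16227766016838: (-1 + 3i), (-1 - 3i), 3, (-3 + 1i), (-3 - 1i).
Count = 5.
By the argument principle, (1/2πi) ∮_{|z|=R} p'(z)/p(z) dz equals exactly this count.

Number of zeros inside |z| < 4.16227766016838: 5.


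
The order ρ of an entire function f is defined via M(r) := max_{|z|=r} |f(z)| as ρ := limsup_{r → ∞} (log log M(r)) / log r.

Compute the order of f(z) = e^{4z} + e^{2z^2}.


Each summand is entire of order 1 and 2 respectively (as in the single-exponential case). The order of a sum is at most the max of the orders, so ρ ≤ 2. For the lower bound: on |z|=r choose arg z so that 2z^2 is real positive; then |e^{2z^2}| = e^{2r^2} while |e^{4z}| ≤ e^{4r^1} = o(e^{2r^2}). So |f| ≥ e^{2r^2}(1 − o(1)) and ρ ≥ 2. Hence ρ = max(1, 2) = 2.
Therefore ρ = 2.

Order ρ = 2.


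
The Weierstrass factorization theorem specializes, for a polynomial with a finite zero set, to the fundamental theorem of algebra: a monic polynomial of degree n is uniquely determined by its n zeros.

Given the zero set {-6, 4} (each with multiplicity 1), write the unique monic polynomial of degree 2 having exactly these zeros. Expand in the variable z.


The polynomial is p(z) = ∏_{α ∈ S} (z − α), where S = {-6, 4}.
Expanding the product yields: p(z) = z^2 + 2·z -24.
The resulting polynomial has degree 2 and real coefficients as required.

p(z) = z^2 + 2·z -24.


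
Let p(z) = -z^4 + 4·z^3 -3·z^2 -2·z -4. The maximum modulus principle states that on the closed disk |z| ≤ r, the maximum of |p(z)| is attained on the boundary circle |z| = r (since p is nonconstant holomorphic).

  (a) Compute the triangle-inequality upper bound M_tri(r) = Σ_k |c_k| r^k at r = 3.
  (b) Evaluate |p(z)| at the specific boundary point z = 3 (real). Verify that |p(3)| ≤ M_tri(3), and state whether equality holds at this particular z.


Coefficients: c_0 = -4, c_1 = -2, c_2 = -3, c_3 = 4, c_4 = -1. Radius r = 3.
Part (a). Triangle bound: M_tri(r) = Σ_k |c_k| r^k
  = |-4|·3^0 + |-2|·3^1 + |-3|·3^2 + |4|·3^3 + |-1|·3^4
  = 4 + 6 + 27 + 108 + 81 = 226.
This bounds M(r) := max_{|z|=r} |p(z)| from above; equality holds iff all terms c_k z^k can be made to align in phase at a single z on |z|=r.
Part (b). At z = 3 (real, on the circle |z| = r):
  p(3) = (-4)·3^0 + (-2)·3^1 + (-3)·3^2 + (4)·3^3 + (-1)·3^4 = -10.
  |p(3)| = 10.
Check: |p(3)| = 10 ≤ 226 = M_tri(3). ✓ Equality does not hold at z = 3 (the coefficients have mixed signs, so the terms do not all align in phase there).

M_tri(3) = 226; |p(3)| = 10; equality at z=3: no.


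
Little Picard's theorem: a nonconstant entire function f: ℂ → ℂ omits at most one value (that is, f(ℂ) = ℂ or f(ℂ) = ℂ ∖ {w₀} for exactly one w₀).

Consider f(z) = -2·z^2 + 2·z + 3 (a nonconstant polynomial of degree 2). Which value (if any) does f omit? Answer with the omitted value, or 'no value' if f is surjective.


Little Picard bounds the complement of f(ℂ) to at most one point.
For every w ∈ ℂ, the equation p(z) − w = 0 is a nonconstant polynomial in z and hence has at least one root by the fundamental theorem of algebra. So p is surjective onto ℂ, omitting no value.

Omitted value: no value.


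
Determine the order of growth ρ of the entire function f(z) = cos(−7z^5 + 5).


Write cos(w) = (e^{iw} ± e^{−iw})/(2 or 2i), so |cos(w)| ≤ e^{|w|}. With w = −7z^5 + 5, |w| ≤ 7r^5 + 5 on |z|=r, giving M(r) ≤ e^{7r^5 + 5} and ρ ≤ 5. For the lower bound, choose z on |z|=r with -7z^5 purely imaginary of modulus 7r^5; then |cos(−7z^5 + 5)| grows like e^{7r^5}/2, so ρ ≥ 5. Hence ρ = 5.
Therefore ρ = 5.

Order ρ = 5.


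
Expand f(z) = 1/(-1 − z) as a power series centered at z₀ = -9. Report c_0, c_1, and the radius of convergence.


Let w = z − z₀, so z = z₀ + w.
Then -1 − z = -1 − (z₀ + w) = (-1 − z₀) − w = 8 − w.
f(z) = 1/(8 − w) = (1/(8)) · 1/(1 − w/(8)) = Σ_{n≥0} w^n / (8)^(n+1).
So c_n = 1/(8)^(n+1):
  c_0 = 1/(8)^1 = 1/8.
  c_1 = 1/(8)^2 = 1/64.
The series is valid for |w/d| < 1, i.e. |z − z₀| < |d|.
Radius of convergence: R = |-1 − z₀| = |8| = 8 (distance from z₀ to the singularity z = -1).

c_0 = 1/8, c_1 = 1/64; R = 8.


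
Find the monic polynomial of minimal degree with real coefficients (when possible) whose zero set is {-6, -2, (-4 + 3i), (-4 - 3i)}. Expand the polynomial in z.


The polynomial is p(z) = ∏_{α ∈ S} (z − α), where S = {-6, -2, (-4 + 3i), (-4 - 3i)}.
Expanding the product yields: p(z) = z^4 + 16·z^3 + 101·z^2 + 296·z + 300.
Note conjugate pairs combine to real quadratics: (z − (-4+3i))(z − (-4−3i)) = z² + 8z + 25.
The resulting polynomial has degree 4 and real coefficients as required.

p(z) = z^4 + 16·z^3 + 101·z^2 + 296·z + 300.


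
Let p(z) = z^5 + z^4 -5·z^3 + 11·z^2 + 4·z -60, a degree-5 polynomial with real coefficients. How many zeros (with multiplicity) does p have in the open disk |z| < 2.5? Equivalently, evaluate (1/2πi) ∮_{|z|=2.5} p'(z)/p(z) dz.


The zeros of p are: 2, -2, (1 + 2i), (1 - 2i), -3.
Their magnitudes are: 2, 2, 2.236, 2.236, 3.
Zeros with |z| < R = 2.5: 2, -2, (1 + 2i), (1 - 2i).
Count = 4.
By the argument principle, (1/2πi) ∮_{|z|=R} p'(z)/p(z) dz equals exactly this count.

Number of zeros inside |z| < 2.5: 4.


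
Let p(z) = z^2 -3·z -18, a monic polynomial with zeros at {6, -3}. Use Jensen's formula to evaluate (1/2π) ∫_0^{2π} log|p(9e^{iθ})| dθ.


Zeros: -3, 6; r = 9.
Inside |z| < r: -3, 6. Outside (|z| ≥ r): ∅.
p(0) = -18, so log|p(0)| = log(18) = 2.8904.
Apply Jensen: I(r) = log|p(0)| + Σ_k log(r/|z_k|), summed over zeros inside |z| < r.
  log(r/|z_k|) for z_k = 6: log(9/6) = 0.4055
  log(r/|z_k|) for z_k = -3: log(9/3) = 1.0986
Sum over inside zeros: 1.5041.
I(r) = log|p(0)| + (inside sum) = 2.8904 + 1.5041 = 4.3944.
Closed form (all zeros inside, monic): I(r) = n·log(r) = 2·log(9) = 4.3944. ✓

I(r) ≈ 4.3944.


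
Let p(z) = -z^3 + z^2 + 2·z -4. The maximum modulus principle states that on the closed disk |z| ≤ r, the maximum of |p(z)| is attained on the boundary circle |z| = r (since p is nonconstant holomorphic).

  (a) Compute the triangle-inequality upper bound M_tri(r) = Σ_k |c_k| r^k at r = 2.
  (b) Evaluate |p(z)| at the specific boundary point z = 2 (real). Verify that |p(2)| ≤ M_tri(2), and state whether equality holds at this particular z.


Coefficients: c_0 = -4, c_1 = 2, c_2 = 1, c_3 = -1. Radius r = 2.
Part (a). Triangle bound: M_tri(r) = Σ_k |c_k| r^k
  = |-4|·2^0 + |2|·2^1 + |1|·2^2 + |-1|·2^3
  = 4 + 4 + 4 + 8 = 20.
This bounds M(r) := max_{|z|=r} |p(z)| from above; equality holds iff all terms c_k z^k can be made to align in phase at a single z on |z|=r.
Part (b). At z = 2 (real, on the circle |z| = r):
  p(2) = (-4)·2^0 + (2)·2^1 + (1)·2^2 + (-1)·2^3 = -4.
  |p(2)| = 4.
Check: |p(2)| = 4 ≤ 20 = M_tri(2). ✓ Equality does not hold at z = 2 (the coefficients have mixed signs, so the terms do not all align in phase there).

M_tri(2) = 20; |p(2)| = 4; equality at z=2: no.


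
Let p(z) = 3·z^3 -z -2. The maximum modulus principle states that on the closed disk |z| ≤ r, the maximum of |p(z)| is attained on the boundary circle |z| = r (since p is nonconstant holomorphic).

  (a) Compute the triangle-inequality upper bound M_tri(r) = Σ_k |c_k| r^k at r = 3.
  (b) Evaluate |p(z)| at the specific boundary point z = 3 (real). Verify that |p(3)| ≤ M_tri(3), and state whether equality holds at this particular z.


Coefficients: c_0 = -2, c_1 = -1, c_2 = 0, c_3 = 3. Radius r = 3.
Part (a). Triangle bound: M_tri(r) = Σ_k |c_k| r^k
  = |-2|·3^0 + |-1|·3^1 + |0|·3^2 + |3|·3^3
  = 2 + 3 + 0 + 81 = 86.
This bounds M(r) := max_{|z|=r} |p(z)| from above; equality holds iff all terms c_k z^k can be made to align in phase at a single z on |z|=r.
Part (b). At z = 3 (real, on the circle |z| = r):
  p(3) = (-2)·3^0 + (-1)·3^1 + (0)·3^2 + (3)·3^3 = 76.
  |p(3)| = 76.
Check: |p(3)| = 76 ≤ 86 = M_tri(3). ✓ Equality does not hold at z = 3 (the coefficients have mixed signs, so the terms do not all align in phase there).

M_tri(3) = 86; |p(3)| = 76; equality at z=3: no.


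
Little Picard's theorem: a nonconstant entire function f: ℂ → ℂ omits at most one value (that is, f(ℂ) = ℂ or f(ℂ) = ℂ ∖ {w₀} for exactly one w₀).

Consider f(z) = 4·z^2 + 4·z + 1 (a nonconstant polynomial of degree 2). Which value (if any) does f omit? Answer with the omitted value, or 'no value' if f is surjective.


Little Picard bounds the complement of f(ℂ) to at most one point.
For every w ∈ ℂ, the equation p(z) − w = 0 is a nonconstant polynomial in z and hence has at least one root by the fundamental theorem of algebra. So p is surjective onto ℂ, omitting no value.

Omitted value: no value.


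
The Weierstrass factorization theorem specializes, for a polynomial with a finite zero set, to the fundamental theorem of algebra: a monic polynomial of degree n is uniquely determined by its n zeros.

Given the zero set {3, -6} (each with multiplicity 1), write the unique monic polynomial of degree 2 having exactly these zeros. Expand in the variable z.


The polynomial is p(z) = ∏_{α ∈ S} (z − α), where S = {3, -6}.
Expanding the product yields: p(z) = z^2 + 3·z -18.
The resulting polynomial has degree 2 and real coefficients as required.

p(z) = z^2 + 3·z -18.


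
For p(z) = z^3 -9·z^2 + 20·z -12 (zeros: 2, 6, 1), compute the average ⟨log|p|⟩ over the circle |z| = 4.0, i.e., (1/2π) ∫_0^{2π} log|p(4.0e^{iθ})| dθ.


Zeros: 1, 2, 6; r = 4.0.
Inside |z| < r: 1, 2. Outside (|z| ≥ r): 6.
p(0) = -12, so log|p(0)| = log(12) = 2.4849.
Apply Jensen: I(r) = log|p(0)| + Σ_k log(r/|z_k|), summed over zeros inside |z| < r.
  log(r/|z_k|) for z_k = 2: log(4.0/2) = 0.6931
  log(r/|z_k|) for z_k = 1: log(4.0/1) = 1.3863
  Outside zeros (6) contribute nothing to the Jensen sum.
Sum over inside zeros: 2.0794.
I(r) = log|p(0)| + (inside sum) = 2.4849 + 2.0794 = 4.5643.
Note: since some zeros are outside |z| ≤ r, the simplified n·log(r) form does NOT apply — only the inside zeros contribute.

I(r) ≈ 4.5643.


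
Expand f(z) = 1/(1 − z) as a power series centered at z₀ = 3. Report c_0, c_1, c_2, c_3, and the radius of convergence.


Let w = z − z₀, so z = z₀ + w.
Then 1 − z = 1 − (z₀ + w) = (1 − z₀) − w = -2 − w.
f(z) = 1/(-2 − w) = (1/(-2)) · 1/(1 − w/(-2)) = Σ_{n≥0} w^n / (-2)^(n+1).
So c_n = 1/(-2)^(n+1):
  c_0 = 1/(-2)^1 = -1/2.
  c_1 = 1/(-2)^2 = 1/4.
  c_2 = 1/(-2)^3 = -1/8.
  c_3 = 1/(-2)^4 = 1/16.
The series is valid for |w/d| < 1, i.e. |z − z₀| < |d|.
Radius of convergence: R = |1 − z₀| = |-2| = 2 (distance from z₀ to the singularity z = 1).

c_0 = -1/2, c_1 = 1/4, c_2 = -1/8, c_3 = 1/16; R = 2.


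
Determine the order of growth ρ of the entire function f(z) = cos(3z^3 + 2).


Write cos(w) = (e^{iw} ± e^{−iw})/(2 or 2i), so |cos(w)| ≤ e^{|w|}. With w = 3z^3 + 2, |w| ≤ 3r^3 + 2 on |z|=r, giving M(r) ≤ e^{3r^3 + 2} and ρ ≤ 3. For the lower bound, choose z on |z|=r with 3z^3 purely imaginary of modulus 3r^3; then |cos(3z^3 + 2)| grows like e^{3r^3}/2, so ρ ≥ 3. Hence ρ = 3.
Therefore ρ = 3.

Order ρ = 3.


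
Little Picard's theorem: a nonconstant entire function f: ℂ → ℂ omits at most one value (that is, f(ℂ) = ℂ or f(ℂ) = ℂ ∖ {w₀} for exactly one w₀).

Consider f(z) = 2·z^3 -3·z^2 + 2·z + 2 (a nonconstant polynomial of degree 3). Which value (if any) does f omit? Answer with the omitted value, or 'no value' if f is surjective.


Little Picard bounds the complement of f(ℂ) to at most one point.
For every w ∈ ℂ, the equation p(z) − w = 0 is a nonconstant polynomial in z and hence has at least one root by the fundamental theorem of algebra. So p is surjective onto ℂ, omitting no value.

Omitted value: no value.


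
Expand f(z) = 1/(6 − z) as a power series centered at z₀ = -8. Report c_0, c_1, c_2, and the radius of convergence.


Let w = z − z₀, so z = z₀ + w.
Then 6 − z = 6 − (z₀ + w) = (6 − z₀) − w = 14 − w.
f(z) = 1/(14 − w) = (1/(14)) · 1/(1 − w/(14)) = Σ_{n≥0} w^n / (14)^(n+1).
So c_n = 1/(14)^(n+1):
  c_0 = 1/(14)^1 = 1/14.
  c_1 = 1/(14)^2 = 1/196.
  c_2 = 1/(14)^3 = 1/2744.
The series is valid for |w/d| < 1, i.e. |z − z₀| < |d|.
Radius of convergence: R = |6 − z₀| = |14| = 14 (distance from z₀ to the singularity z = 6).

c_0 = 1/14, c_1 = 1/196, c_2 = 1/2744; R = 14.


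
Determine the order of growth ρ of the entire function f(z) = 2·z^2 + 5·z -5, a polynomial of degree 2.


|f(z)| ≤ Σ|c_k|·r^k = O(r^2) as r → ∞. Polynomial growth is O(e^{r^ε}) for every ε > 0 (since r^2/e^{r^ε} → 0), so ρ ≤ ε for all ε > 0, i.e. ρ = 0. Every nonconstant polynomial has order 0.
Therefore ρ = 0.

Order ρ = 0.


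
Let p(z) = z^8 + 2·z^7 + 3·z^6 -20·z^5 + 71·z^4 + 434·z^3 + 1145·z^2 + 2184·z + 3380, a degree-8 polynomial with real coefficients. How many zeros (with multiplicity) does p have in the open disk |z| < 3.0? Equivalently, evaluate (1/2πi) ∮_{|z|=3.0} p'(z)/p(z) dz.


The zeros of p are: (-2 + 1i), (-2 - 1i), (3 + 2i), (3 - 2i), (-2 + 3i), (-2 - 3i), (0 + 2i), (0 - 2i).
Their magnitudes are: 2.236, 2.236, 3.606, 3.606, 3.606, 3.606, 2, 2.
Zeros with |z| < R = 3.0: (-2 + 1i), (-2 - 1i), (0 + 2i), (0 - 2i).
Count = 4.
By the argument principle, (1/2πi) ∮_{|z|=R} p'(z)/p(z) dz equals exactly this count.

Number of zeros inside |z| < 3.0: 4.


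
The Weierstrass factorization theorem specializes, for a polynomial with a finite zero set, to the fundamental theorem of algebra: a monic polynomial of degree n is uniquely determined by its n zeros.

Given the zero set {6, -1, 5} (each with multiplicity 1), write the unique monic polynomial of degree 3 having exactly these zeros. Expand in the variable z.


The polynomial is p(z) = ∏_{α ∈ S} (z − α), where S = {6, -1, 5}.
Expanding the product yields: p(z) = z^3 -10·z^2 + 19·z + 30.
The resulting polynomial has degree 3 and real coefficients as required.

p(z) = z^3 -10·z^2 + 19·z + 30.


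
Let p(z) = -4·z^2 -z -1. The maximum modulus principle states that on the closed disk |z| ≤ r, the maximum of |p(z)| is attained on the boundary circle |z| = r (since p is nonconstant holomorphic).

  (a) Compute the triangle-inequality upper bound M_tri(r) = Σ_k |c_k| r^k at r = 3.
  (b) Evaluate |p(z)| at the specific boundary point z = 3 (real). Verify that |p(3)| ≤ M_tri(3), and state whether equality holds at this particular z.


Coefficients: c_0 = -1, c_1 = -1, c_2 = -4. Radius r = 3.
Part (a). Triangle bound: M_tri(r) = Σ_k |c_k| r^k
  = |-1|·3^0 + |-1|·3^1 + |-4|·3^2
  = 1 + 3 + 36 = 40.
This bounds M(r) := max_{|z|=r} |p(z)| from above; equality holds iff all terms c_k z^k can be made to align in phase at a single z on |z|=r.
Part (b). At z = 3 (real, on the circle |z| = r):
  p(3) = (-1)·3^0 + (-1)·3^1 + (-4)·3^2 = -40.
  |p(3)| = 40.
Since all nonzero coefficients share the same sign, |p(3)| = 40 = M_tri(3); the triangle bound is attained at z = 3, so in fact M(r) = 40.

M_tri(3) = 40; |p(3)| = 40; equality at z=3: yes.


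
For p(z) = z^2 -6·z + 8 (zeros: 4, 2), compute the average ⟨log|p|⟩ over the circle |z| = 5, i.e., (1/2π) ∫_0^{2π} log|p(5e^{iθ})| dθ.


Zeros: 2, 4; r = 5.
Inside |z| < r: 2, 4. Outside (|z| ≥ r): ∅.
p(0) = 8, so log|p(0)| = log(8) = 2.0794.
Apply Jensen: I(r) = log|p(0)| + Σ_k log(r/|z_k|), summed over zeros inside |z| < r.
  log(r/|z_k|) for z_k = 4: log(5/4) = 0.2231
  log(r/|z_k|) for z_k = 2: log(5/2) = 0.9163
Sum over inside zeros: 1.1394.
I(r) = log|p(0)| + (inside sum) = 2.0794 + 1.1394 = 3.2189.
Closed form (all zeros inside, monic): I(r) = n·log(r) = 2·log(5) = 3.2189. ✓

I(r) ≈ 3.2189.


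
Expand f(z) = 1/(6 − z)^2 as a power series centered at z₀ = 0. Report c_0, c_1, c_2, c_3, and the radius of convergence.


Let w = z − z₀, so z = z₀ + w.
Then 6 − z = 6 − (z₀ + w) = (6 − z₀) − w = 6 − w.
f(z) = 1/(6 − w)^2 = (1/(6)^2) · (1 − w/(6))^{−2}.
By the binomial series (1−u)^{−2} = Σ_{n≥0} C(n+1, 1) u^n for |u|<1, with u = w/(6):
  c_n = C(n+1, 1) / (6)^(n+2).
  c_0 = 1/(6)^2 = 1/36.
  c_1 = 2/(6)^3 = 1/108.
  c_2 = 3/(6)^4 = 1/432.
  c_3 = 4/(6)^5 = 1/1944.
The series is valid for |w/d| < 1, i.e. |z − z₀| < |d|.
Radius of convergence: R = |6 − z₀| = |6| = 6 (distance from z₀ to the singularity z = 6).

c_0 = 1/36, c_1 = 1/108, c_2 = 1/432, c_3 = 1/1944; R = 6.


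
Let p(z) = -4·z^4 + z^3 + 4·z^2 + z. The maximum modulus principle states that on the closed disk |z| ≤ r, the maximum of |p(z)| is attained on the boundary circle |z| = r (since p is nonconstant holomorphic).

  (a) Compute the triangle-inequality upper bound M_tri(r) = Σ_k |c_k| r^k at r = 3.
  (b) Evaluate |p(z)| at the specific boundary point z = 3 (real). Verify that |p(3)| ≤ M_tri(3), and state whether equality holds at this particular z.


Coefficients: c_0 = 0, c_1 = 1, c_2 = 4, c_3 = 1, c_4 = -4. Radius r = 3.
Part (a). Triangle bound: M_tri(r) = Σ_k |c_k| r^k
  = |0|·3^0 + |1|·3^1 + |4|·3^2 + |1|·3^3 + |-4|·3^4
  = 0 + 3 + 36 + 27 + 324 = 390.
This bounds M(r) := max_{|z|=r} |p(z)| from above; equality holds iff all terms c_k z^k can be made to align in phase at a single z on |z|=r.
Part (b). At z = 3 (real, on the circle |z| = r):
  p(3) = (0)·3^0 + (1)·3^1 + (4)·3^2 + (1)·3^3 + (-4)·3^4 = -258.
  |p(3)| = 258.
Check: |p(3)| = 258 ≤ 390 = M_tri(3). ✓ Equality does not hold at z = 3 (the coefficients have mixed signs, so the terms do not all align in phase there).

M_tri(3) = 390; |p(3)| = 258; equality at z=3: no.


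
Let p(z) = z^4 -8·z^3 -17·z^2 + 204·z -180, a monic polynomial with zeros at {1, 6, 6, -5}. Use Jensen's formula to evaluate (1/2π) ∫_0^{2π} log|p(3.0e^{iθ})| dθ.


Zeros: -5, 1, 6, 6; r = 3.0.
Inside |z| < r: 1. Outside (|z| ≥ r): -5, 6, 6.
p(0) = -180, so log|p(0)| = log(180) = 5.1930.
Apply Jensen: I(r) = log|p(0)| + Σ_k log(r/|z_k|), summed over zeros inside |z| < r.
  log(r/|z_k|) for z_k = 1: log(3.0/1) = 1.0986
  Outside zeros (-5, 6, 6) contribute nothing to the Jensen sum.
Sum over inside zeros: 1.0986.
I(r) = log|p(0)| + (inside sum) = 5.1930 + 1.0986 = 6.2916.
Note: since some zeros are outside |z| ≤ r, the simplified n·log(r) form does NOT apply — only the inside zeros contribute.

I(r) ≈ 6.2916.


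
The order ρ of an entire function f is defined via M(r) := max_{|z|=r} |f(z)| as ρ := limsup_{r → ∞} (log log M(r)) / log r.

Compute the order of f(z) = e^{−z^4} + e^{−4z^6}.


Each summand is entire of order 4 and 6 respectively (as in the single-exponential case). The order of a sum is at most the max of the orders, so ρ ≤ 6. For the lower bound: on |z|=r choose arg z so that -4z^6 is real positive; then |e^{-4z^6}| = e^{4r^6} while |e^{-1z^4}| ≤ e^{1r^4} = o(e^{4r^6}). So |f| ≥ e^{4r^6}(1 − o(1)) and ρ ≥ 6. Hence ρ = max(4, 6) = 6.
Therefore ρ = 6.

Order ρ = 6.


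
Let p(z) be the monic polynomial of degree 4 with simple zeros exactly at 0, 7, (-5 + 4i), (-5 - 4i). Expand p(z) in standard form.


The polynomial is p(z) = ∏_{α ∈ S} (z − α), where S = {0, 7, (-5 + 4i), (-5 - 4i)}.
Expanding the product yields: p(z) = z^4 + 3·z^3 -29·z^2 -287·z.
Note conjugate pairs combine to real quadratics: (z − (-5+4i))(z − (-5−4i)) = z² + 10z + 41.
The resulting polynomial has degree 4 and real coefficients as required.

p(z) = z^4 + 3·z^3 -29·z^2 -287·z.


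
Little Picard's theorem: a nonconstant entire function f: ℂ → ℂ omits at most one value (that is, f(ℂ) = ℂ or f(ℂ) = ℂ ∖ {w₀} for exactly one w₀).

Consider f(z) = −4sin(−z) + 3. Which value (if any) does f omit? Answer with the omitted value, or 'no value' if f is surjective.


Little Picard bounds the complement of f(ℂ) to at most one point.
sin is entire and surjective onto ℂ: for every w ∈ ℂ, sin(ζ) = w has a solution ζ ∈ ℂ (e.g., via the complex inverse arcsin). With ζ = −z this gives z = ζ/(-1). Then -4·sin(−z) takes every value in -4·ℂ = ℂ, and adding 3 is a bijection of ℂ. So f is surjective and omits no value. (Note: only on the real line is sin bounded by [−1, 1].)

Omitted value: no value.


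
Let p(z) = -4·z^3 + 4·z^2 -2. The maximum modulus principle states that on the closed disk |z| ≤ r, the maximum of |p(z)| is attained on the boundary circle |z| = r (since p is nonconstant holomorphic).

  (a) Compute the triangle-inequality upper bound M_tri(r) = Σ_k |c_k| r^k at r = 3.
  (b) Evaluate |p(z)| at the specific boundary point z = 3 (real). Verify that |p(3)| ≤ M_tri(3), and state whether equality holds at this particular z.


Coefficients: c_0 = -2, c_1 = 0, c_2 = 4, c_3 = -4. Radius r = 3.
Part (a). Triangle bound: M_tri(r) = Σ_k |c_k| r^k
  = |-2|·3^0 + |0|·3^1 + |4|·3^2 + |-4|·3^3
  = 2 + 0 + 36 + 108 = 146.
This bounds M(r) := max_{|z|=r} |p(z)| from above; equality holds iff all terms c_k z^k can be made to align in phase at a single z on |z|=r.
Part (b). At z = 3 (real, on the circle |z| = r):
  p(3) = (-2)·3^0 + (0)·3^1 + (4)·3^2 + (-4)·3^3 = -74.
  |p(3)| = 74.
Check: |p(3)| = 74 ≤ 146 = M_tri(3). ✓ Equality does not hold at z = 3 (the coefficients have mixed signs, so the terms do not all align in phase there).

M_tri(3) = 146; |p(3)| = 74; equality at z=3: no.


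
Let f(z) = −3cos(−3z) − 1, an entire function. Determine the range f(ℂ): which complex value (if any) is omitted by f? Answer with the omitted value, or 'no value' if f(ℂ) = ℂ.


Little Picard bounds the complement of f(ℂ) to at most one point.
cos is entire and surjective onto ℂ: for every w ∈ ℂ, cos(ζ) = w has a solution ζ ∈ ℂ (e.g., via the complex inverse arccos). With ζ = −3z this gives z = ζ/(-3). Then -3·cos(−3z) takes every value in -3·ℂ = ℂ, and adding -1 is a bijection of ℂ. So f is surjective and omits no value. (Note: only on the real line is cos bounded by [−1, 1].)

Omitted value: no value.


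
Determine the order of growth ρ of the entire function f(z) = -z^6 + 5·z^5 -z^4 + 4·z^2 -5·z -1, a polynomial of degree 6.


|f(z)| ≤ Σ|c_k|·r^k = O(r^6) as r → ∞. Polynomial growth is O(e^{r^ε}) for every ε > 0 (since r^6/e^{r^ε} → 0), so ρ ≤ ε for all ε > 0, i.e. ρ = 0. Every nonconstant polynomial has order 0.
Therefore ρ = 0.

Order ρ = 0.


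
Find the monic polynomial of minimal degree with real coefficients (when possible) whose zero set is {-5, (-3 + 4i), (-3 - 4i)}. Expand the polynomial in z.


The polynomial is p(z) = ∏_{α ∈ S} (z − α), where S = {-5, (-3 + 4i), (-3 - 4i)}.
Expanding the product yields: p(z) = z^3 + 11·z^2 + 55·z + 125.
Note conjugate pairs combine to real quadratics: (z − (-3+4i))(z − (-3−4i)) = z² + 6z + 25.
The resulting polynomial has degree 3 and real coefficients as required.

p(z) = z^3 + 11·z^2 + 55·z + 125.


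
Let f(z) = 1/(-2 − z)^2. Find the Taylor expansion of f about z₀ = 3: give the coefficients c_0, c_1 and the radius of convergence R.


Let w = z − z₀, so z = z₀ + w.
Then -2 − z = -2 − (z₀ + w) = (-2 − z₀) − w = -5 − w.
f(z) = 1/(-5 − w)^2 = (1/(-5)^2) · (1 − w/(-5))^{−2}.
By the binomial series (1−u)^{−2} = Σ_{n≥0} C(n+1, 1) u^n for |u|<1, with u = w/(-5):
  c_n = C(n+1, 1) / (-5)^(n+2).
  c_0 = 1/(-5)^2 = 1/25.
  c_1 = 2/(-5)^3 = -2/125.
The series is valid for |w/d| < 1, i.e. |z − z₀| < |d|.
Radius of convergence: R = |-2 − z₀| = |-5| = 5 (distance from z₀ to the singularity z = -2).

c_0 = 1/25, c_1 = -2/125; R = 5.


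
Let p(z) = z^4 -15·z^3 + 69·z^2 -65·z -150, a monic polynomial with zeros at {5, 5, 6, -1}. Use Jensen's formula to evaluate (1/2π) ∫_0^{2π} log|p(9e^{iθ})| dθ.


Zeros: -1, 5, 5, 6; r = 9.
Inside |z| < r: -1, 5, 5, 6. Outside (|z| ≥ r): ∅.
p(0) = -150, so log|p(0)| = log(150) = 5.0106.
Apply Jensen: I(r) = log|p(0)| + Σ_k log(r/|z_k|), summed over zeros inside |z| < r.
  log(r/|z_k|) for z_k = 5: log(9/5) = 0.5878
  log(r/|z_k|) for z_k = 5: log(9/5) = 0.5878
  log(r/|z_k|) for z_k = 6: log(9/6) = 0.4055
  log(r/|z_k|) for z_k = -1: log(9/1) = 2.1972
Sum over inside zeros: 3.7783.
I(r) = log|p(0)| + (inside sum) = 5.0106 + 3.7783 = 8.7889.
Closed form (all zeros inside, monic): I(r) = n·log(r) = 4·log(9) = 8.7889. ✓

I(r) ≈ 8.7889.
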